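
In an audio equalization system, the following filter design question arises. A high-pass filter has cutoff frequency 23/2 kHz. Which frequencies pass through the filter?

A high-pass filter passes all frequencies above the cutoff frequency 23/2 kHz and attenuates lower frequencies.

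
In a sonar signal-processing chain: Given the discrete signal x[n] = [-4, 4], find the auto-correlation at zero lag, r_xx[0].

The auto-correlation at zero lag r_xx[0] equals the signal energy.
r_xx[0] = sum of x[n]^2 = (-4)^2 + 4^2
= 16 + 16 = 32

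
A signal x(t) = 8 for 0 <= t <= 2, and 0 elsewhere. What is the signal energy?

Energy = integral of |x(t)|^2 dt over the signal duration
= 8^2 * 2 = 64 * 2 = 128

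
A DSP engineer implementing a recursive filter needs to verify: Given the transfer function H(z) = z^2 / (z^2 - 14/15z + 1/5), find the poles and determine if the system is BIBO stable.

Poles are roots of the denominator: z^2 - 14/15z + 1/5 = 0.
Quadratic formula: z = [-(-14/15) +/- sqrt((-14/15)^2 - 4*(1/5))] / 2
Discriminant = 196/225 - 4/5 = 16/225; sqrt = 4/15.
z = (14/15 +/- 4/15) / 2 => z = 3/5 or z = 1/3.
|p1| = 1/3, |p2| = 3/5.
For BIBO stability, all poles must lie inside the unit circle (|p| < 1).
System is STABLE since both |p| < 1.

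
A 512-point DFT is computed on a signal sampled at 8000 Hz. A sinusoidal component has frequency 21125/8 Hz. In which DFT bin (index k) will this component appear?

DFT frequency resolution = f_s/N = 8000/512 = 125/8 Hz
Bin index k = f_signal / resolution = 21125/8 / 125/8 = 169
The signal frequency 21125/8 Hz falls in DFT bin k = 169.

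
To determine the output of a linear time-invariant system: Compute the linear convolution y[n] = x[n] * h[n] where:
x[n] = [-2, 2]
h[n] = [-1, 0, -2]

y[n] = sum_k x[k]*h[n-k]. Output length = len(x) + len(h) - 1 = 2 + 3 - 1 = 4.
y[0] = -2*-1 = 2
y[1] = 2*-1 + -2*0 = -2
y[2] = 2*0 + -2*-2 = 4
y[3] = 2*-2 = -4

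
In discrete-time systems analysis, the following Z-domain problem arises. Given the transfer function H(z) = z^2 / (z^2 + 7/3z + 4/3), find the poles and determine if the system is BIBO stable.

Poles are roots of the denominator: z^2 + 7/3z + 4/3 = 0.
Quadratic formula: z = [-(7/3) +/- sqrt((7/3)^2 - 4*(4/3))] / 2
Discriminant = 49/9 - 16/3 = 1/9; sqrt = 1/3.
z = (-7/3 +/- 1/3) / 2 => z = -1 or z = -4/3.
|p1| = 1, |p2| = 4/3.
For BIBO stability, all poles must lie inside the unit circle (|p| < 1).
System is UNSTABLE since at least one |p| >= 1.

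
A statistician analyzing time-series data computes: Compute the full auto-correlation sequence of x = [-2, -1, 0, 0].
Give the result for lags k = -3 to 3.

r_xx[k] = sum_m x[m]*x[m+k], indexed from 0, for k = -3 to 3:
  r_xx[-3] = x[3]*x[0] = 0
  r_xx[-2] = x[2]*x[0] + x[3]*x[1] = 0
  r_xx[-1] = x[1]*x[0] + x[2]*x[1] + x[3]*x[2] = 2
  r_xx[0] = x[0]*x[0] + x[1]*x[1] + x[2]*x[2] + x[3]*x[3] = 5
  r_xx[1] = x[0]*x[1] + x[1]*x[2] + x[2]*x[3] = 2
  r_xx[2] = x[0]*x[2] + x[1]*x[3] = 0
  r_xx[3] = x[0]*x[3] = 0
r_xx = [0, 0, 2, 5, 2, 0, 0]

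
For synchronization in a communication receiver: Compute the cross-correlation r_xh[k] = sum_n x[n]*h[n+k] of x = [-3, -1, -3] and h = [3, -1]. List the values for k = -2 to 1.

Both sequences indexed from 0 and zero outside their support.
Lags with overlap: k = -2 to 1.
  r_xh[-2] = x[2]*h[0] = -9
  r_xh[-1] = x[1]*h[0] + x[2]*h[1] = 0
  r_xh[0] = x[0]*h[0] + x[1]*h[1] = -8
  r_xh[1] = x[0]*h[1] = 3
r_xh = [-9, 0, -8, 3] (for k = -2, ..., 1)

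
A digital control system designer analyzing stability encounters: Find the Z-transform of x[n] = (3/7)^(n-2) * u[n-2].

Time-shifting property: if X(z) = Z{x[n]}, then Z{x[n-d]} = z^(-d) * X(z)
X(z) = z/(z - 3/7) for x[n] = (3/7)^n * u[n]
Z{x[n-2]} = z^(-2) * z/(z - 3/7) = z^(-1)/(z - 3/7)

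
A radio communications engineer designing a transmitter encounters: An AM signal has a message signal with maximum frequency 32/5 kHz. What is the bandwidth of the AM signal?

In AM (double-sideband), the bandwidth is twice the message frequency.
BW = 2 * f_m = 2 * 32/5 kHz = 64/5 kHz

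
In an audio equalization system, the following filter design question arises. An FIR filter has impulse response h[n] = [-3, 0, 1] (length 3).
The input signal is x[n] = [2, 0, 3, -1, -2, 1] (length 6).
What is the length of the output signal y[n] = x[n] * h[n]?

For linear convolution, the output length is:
len(y) = len(x) + len(h) - 1 = 6 + 3 - 1 = 8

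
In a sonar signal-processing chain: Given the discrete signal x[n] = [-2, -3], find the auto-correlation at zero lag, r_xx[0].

The auto-correlation at zero lag r_xx[0] equals the signal energy.
r_xx[0] = sum of x[n]^2 = (-2)^2 + (-3)^2
= 4 + 9 = 13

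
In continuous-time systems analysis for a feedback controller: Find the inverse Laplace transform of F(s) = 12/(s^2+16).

Standard pair: w/(s^2+w^2) <-> sin(wt)*u(t)
Recognize w^2 = 16, so w = 4; numerator 12 = 3*4.
f(t) = 3*sin(4t)*u(t)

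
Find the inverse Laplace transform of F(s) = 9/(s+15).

Standard pair: k/(s+a) <-> k*e^(-at)*u(t)
With k=9, a=15: f(t) = 9*e^(-15t)*u(t)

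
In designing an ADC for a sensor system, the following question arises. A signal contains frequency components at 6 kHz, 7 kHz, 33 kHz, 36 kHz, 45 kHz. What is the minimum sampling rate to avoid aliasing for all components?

The highest frequency component is f_max = 45 kHz.
Nyquist rate = 2 * f_max = 2 * 45 kHz = 90 kHz.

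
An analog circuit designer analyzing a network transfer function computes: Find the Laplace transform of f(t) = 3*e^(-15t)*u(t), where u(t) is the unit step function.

Standard Laplace transform pair:
e^(-at)*u(t) <-> 1/(s+a)
With a = 15: L{3*e^(-15t)*u(t)} = 3/(s+15), ROC: Re(s) > -15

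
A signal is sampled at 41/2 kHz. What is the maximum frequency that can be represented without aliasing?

The maximum frequency that can be represented without aliasing
is the Nyquist frequency: f_max = f_s / 2 = 41/2 kHz / 2 = 41/4 kHz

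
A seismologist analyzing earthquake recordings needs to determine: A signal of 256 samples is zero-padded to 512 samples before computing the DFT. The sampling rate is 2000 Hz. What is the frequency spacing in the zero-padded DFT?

Original DFT: N = 256, resolution = f_s/N = 2000/256 = 125/16 Hz
Zero-padded DFT: N = 512, resolution = f_s/N = 2000/512 = 125/32 Hz
Zero-padding interpolates the spectrum (finer frequency grid)
but does NOT improve the true spectral resolution (ability to resolve close frequencies).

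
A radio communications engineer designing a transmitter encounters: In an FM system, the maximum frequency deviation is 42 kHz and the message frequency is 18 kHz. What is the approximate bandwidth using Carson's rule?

Carson's rule: BW = 2*(delta_f + f_m)
= 2*(42 + 18) kHz = 120 kHz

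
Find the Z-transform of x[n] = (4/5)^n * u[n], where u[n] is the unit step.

The Z-transform of a^n * u[n] is z/(z-a) for |z| > |a|.
Here a = 4/5, so X(z) = z/(z - (4/5)) = 5z/(5z - 4)
ROC: |z| > 4/5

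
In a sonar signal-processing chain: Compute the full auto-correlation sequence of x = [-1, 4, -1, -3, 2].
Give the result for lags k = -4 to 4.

r_xx[k] = sum_m x[m]*x[m+k], indexed from 0, for k = -4 to 4:
  r_xx[-4] = x[4]*x[0] = -2
  r_xx[-3] = x[3]*x[0] + x[4]*x[1] = 11
  r_xx[-2] = x[2]*x[0] + x[3]*x[1] + x[4]*x[2] = -13
  r_xx[-1] = x[1]*x[0] + x[2]*x[1] + x[3]*x[2] + x[4]*x[3] = -11
  r_xx[0] = x[0]*x[0] + x[1]*x[1] + x[2]*x[2] + x[3]*x[3] + x[4]*x[4] = 31
  r_xx[1] = x[0]*x[1] + x[1]*x[2] + x[2]*x[3] + x[3]*x[4] = -11
  r_xx[2] = x[0]*x[2] + x[1]*x[3] + x[2]*x[4] = -13
  r_xx[3] = x[0]*x[3] + x[1]*x[4] = 11
  r_xx[4] = x[0]*x[4] = -2
r_xx = [-2, 11, -13, -11, 31, -11, -13, 11, -2]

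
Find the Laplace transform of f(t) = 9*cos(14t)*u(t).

Standard pair: cos(wt)*u(t) <-> s/(s^2+w^2)
With w = 14: L{9*cos(14t)*u(t)} = 9s/(s^2+196)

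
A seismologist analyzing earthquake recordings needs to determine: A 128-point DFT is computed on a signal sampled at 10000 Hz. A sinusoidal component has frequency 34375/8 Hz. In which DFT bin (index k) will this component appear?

DFT frequency resolution = f_s/N = 10000/128 = 625/8 Hz
Bin index k = f_signal / resolution = 34375/8 / 625/8 = 55
The signal frequency 34375/8 Hz falls in DFT bin k = 55.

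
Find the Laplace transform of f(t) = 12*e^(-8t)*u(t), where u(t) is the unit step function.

Standard Laplace transform pair:
e^(-at)*u(t) <-> 1/(s+a)
With a = 8: L{12*e^(-8t)*u(t)} = 12/(s+8), ROC: Re(s) > -8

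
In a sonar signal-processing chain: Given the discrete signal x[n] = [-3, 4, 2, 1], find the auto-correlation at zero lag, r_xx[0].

The auto-correlation at zero lag r_xx[0] equals the signal energy.
r_xx[0] = sum of x[n]^2 = (-3)^2 + 4^2 + 2^2 + 1^2
= 9 + 16 + 4 + 1 = 30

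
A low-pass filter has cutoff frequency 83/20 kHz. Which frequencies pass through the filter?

A low-pass filter passes all frequencies below the cutoff frequency 83/20 kHz and attenuates higher frequencies.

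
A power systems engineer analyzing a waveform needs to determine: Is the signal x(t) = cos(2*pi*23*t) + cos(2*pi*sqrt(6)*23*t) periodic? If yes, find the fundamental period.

f1 = 23 Hz, f2 = 23*sqrt(6) Hz
Ratio f2/f1 = sqrt(6), which is irrational.
Since the frequency ratio is irrational, no common period exists.
The signal is not periodic.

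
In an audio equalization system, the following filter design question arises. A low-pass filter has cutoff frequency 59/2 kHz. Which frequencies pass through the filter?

A low-pass filter passes all frequencies below the cutoff frequency 59/2 kHz and attenuates higher frequencies.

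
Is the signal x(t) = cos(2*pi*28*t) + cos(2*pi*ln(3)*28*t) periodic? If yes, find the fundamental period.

f1 = 28 Hz, f2 = 28*ln(3) Hz
Ratio f2/f1 = ln(3), which is irrational.
Since the frequency ratio is irrational, no common period exists.
The signal is not periodic.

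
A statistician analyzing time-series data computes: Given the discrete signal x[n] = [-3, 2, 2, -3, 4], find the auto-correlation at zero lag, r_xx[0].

The auto-correlation at zero lag r_xx[0] equals the signal energy.
r_xx[0] = sum of x[n]^2 = (-3)^2 + 2^2 + 2^2 + (-3)^2 + 4^2
= 9 + 4 + 4 + 9 + 16 = 42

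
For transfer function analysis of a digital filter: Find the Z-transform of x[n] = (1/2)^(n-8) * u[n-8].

Time-shifting property: if X(z) = Z{x[n]}, then Z{x[n-d]} = z^(-d) * X(z)
X(z) = z/(z - 1/2) for x[n] = (1/2)^n * u[n]
Z{x[n-8]} = z^(-8) * z/(z - 1/2) = z^(-7)/(z - 1/2)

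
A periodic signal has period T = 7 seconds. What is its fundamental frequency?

The fundamental frequency is the reciprocal of the period.
f = 1/T = 1/(7) = 1/7 Hz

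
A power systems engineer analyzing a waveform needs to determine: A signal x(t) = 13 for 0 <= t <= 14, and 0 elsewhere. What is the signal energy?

Energy = integral of |x(t)|^2 dt over the signal duration
= 13^2 * 14 = 169 * 14 = 2366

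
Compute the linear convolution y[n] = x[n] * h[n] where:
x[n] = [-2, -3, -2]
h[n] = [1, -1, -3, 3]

y[n] = sum_k x[k]*h[n-k]. Output length = len(x) + len(h) - 1 = 3 + 4 - 1 = 6.
y[0] = -2*1 = -2
y[1] = -3*1 + -2*-1 = -1
y[2] = -2*1 + -3*-1 + -2*-3 = 7
y[3] = -2*-1 + -3*-3 + -2*3 = 5
y[4] = -2*-3 + -3*3 = -3
y[5] = -2*3 = -6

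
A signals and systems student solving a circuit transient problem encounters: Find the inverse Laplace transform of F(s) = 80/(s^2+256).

Standard pair: w/(s^2+w^2) <-> sin(wt)*u(t)
Recognize w^2 = 256, so w = 16; numerator 80 = 5*16.
f(t) = 5*sin(16t)*u(t)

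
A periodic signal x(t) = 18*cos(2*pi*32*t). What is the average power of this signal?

Average power of A*cos(wt) is A^2/2.
P = 18^2 / 2 = 324/2 = 162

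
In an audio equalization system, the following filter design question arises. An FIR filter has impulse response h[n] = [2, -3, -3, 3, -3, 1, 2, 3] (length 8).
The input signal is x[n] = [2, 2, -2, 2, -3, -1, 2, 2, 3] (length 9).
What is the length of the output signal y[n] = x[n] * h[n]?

For linear convolution, the output length is:
len(y) = len(x) + len(h) - 1 = 9 + 8 - 1 = 16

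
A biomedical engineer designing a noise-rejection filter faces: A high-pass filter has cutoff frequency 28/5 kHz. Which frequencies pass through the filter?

A high-pass filter passes all frequencies above the cutoff frequency 28/5 kHz and attenuates lower frequencies.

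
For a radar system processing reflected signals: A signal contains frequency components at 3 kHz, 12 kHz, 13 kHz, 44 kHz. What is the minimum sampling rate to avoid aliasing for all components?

The highest frequency component is f_max = 44 kHz.
Nyquist rate = 2 * f_max = 2 * 44 kHz = 88 kHz.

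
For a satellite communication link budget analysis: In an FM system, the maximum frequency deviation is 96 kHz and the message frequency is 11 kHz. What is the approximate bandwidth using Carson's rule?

Carson's rule: BW = 2*(delta_f + f_m)
= 2*(96 + 11) kHz = 214 kHz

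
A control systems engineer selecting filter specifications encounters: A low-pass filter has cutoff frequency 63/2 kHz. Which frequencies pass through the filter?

A low-pass filter passes all frequencies below the cutoff frequency 63/2 kHz and attenuates higher frequencies.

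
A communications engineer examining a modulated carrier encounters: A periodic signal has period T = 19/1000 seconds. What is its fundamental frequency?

The fundamental frequency is the reciprocal of the period.
f = 1/T = 1/(19/1000) = 1000/19 Hz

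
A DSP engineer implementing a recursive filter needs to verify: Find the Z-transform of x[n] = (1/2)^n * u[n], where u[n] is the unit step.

The Z-transform of a^n * u[n] is z/(z-a) for |z| > |a|.
Here a = 1/2, so X(z) = z/(z - (1/2)) = 2z/(2z - 1)
ROC: |z| > 1/2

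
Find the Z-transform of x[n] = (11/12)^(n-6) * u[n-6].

Time-shifting property: if X(z) = Z{x[n]}, then Z{x[n-d]} = z^(-d) * X(z)
X(z) = z/(z - 11/12) for x[n] = (11/12)^n * u[n]
Z{x[n-6]} = z^(-6) * z/(z - 11/12) = z^(-5)/(z - 11/12)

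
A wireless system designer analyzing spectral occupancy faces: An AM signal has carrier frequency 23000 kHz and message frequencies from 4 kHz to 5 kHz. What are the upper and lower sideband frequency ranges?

Upper sideband (USB) = fc + [fm_low, fm_high] = 23000 + [4, 5] = [23004, 23005] kHz
Lower sideband (LSB) = fc - [fm_high, fm_low] = 23000 - [5, 4] = [22995, 22996] kHz
Total occupied spectrum: 22995 kHz to 23005 kHz (plus carrier at 23000 kHz)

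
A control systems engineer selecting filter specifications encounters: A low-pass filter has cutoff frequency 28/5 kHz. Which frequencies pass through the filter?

A low-pass filter passes all frequencies below the cutoff frequency 28/5 kHz and attenuates higher frequencies.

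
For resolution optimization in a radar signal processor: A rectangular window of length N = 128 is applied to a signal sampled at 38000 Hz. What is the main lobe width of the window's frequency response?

For a rectangular window of length N,
the main lobe width in frequency is 2*f_s/N.
= 2*38000/128 = 2375/4 Hz
This determines the minimum frequency separation for resolving two sinusoids.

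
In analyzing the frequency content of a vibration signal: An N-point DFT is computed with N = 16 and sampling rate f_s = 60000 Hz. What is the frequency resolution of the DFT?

DFT frequency resolution = f_s / N
= 60000 / 16 = 3750 Hz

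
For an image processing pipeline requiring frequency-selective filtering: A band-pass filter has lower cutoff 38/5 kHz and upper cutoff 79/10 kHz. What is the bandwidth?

Bandwidth = f_high - f_low
= 79/10 kHz - 38/5 kHz = 3/10 kHz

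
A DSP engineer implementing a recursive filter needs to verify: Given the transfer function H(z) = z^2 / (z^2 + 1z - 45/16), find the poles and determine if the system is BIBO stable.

Poles are roots of the denominator: z^2 + 1z - 45/16 = 0.
Quadratic formula: z = [-(1) +/- sqrt((1)^2 - 4*(-45/16))] / 2
Discriminant = 1 + 45/4 = 49/4; sqrt = 7/2.
z = (-1 +/- 7/2) / 2 => z = 5/4 or z = -9/4.
|p1| = 9/4, |p2| = 5/4.
For BIBO stability, all poles must lie inside the unit circle (|p| < 1).
System is UNSTABLE since at least one |p| >= 1.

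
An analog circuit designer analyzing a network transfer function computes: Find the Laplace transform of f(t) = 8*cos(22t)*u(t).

Standard pair: cos(wt)*u(t) <-> s/(s^2+w^2)
With w = 22: L{8*cos(22t)*u(t)} = 8s/(s^2+484)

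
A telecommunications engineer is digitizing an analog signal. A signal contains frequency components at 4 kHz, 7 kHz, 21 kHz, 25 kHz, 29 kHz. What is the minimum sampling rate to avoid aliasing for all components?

The highest frequency component is f_max = 29 kHz.
Nyquist rate = 2 * f_max = 2 * 29 kHz = 58 kHz.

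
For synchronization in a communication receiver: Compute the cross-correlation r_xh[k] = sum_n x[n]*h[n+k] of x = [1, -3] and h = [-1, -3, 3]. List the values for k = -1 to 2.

Both sequences indexed from 0 and zero outside their support.
Lags with overlap: k = -1 to 2.
  r_xh[-1] = x[1]*h[0] = 3
  r_xh[0] = x[0]*h[0] + x[1]*h[1] = 8
  r_xh[1] = x[0]*h[1] + x[1]*h[2] = -12
  r_xh[2] = x[0]*h[2] = 3
r_xh = [3, 8, -12, 3] (for k = -1, ..., 2)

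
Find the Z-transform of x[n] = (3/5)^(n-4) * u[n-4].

Time-shifting property: if X(z) = Z{x[n]}, then Z{x[n-d]} = z^(-d) * X(z)
X(z) = z/(z - 3/5) for x[n] = (3/5)^n * u[n]
Z{x[n-4]} = z^(-4) * z/(z - 3/5) = z^(-3)/(z - 3/5)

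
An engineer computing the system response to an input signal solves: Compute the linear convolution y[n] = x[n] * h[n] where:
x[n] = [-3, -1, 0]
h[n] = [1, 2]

y[n] = sum_k x[k]*h[n-k]. Output length = len(x) + len(h) - 1 = 3 + 2 - 1 = 4.
y[0] = -3*1 = -3
y[1] = -1*1 + -3*2 = -7
y[2] = 0*1 + -1*2 = -2
y[3] = 0*2 = 0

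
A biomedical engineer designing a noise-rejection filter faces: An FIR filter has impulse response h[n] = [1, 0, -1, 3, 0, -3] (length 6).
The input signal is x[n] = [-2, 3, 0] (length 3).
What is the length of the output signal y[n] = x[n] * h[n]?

For linear convolution, the output length is:
len(y) = len(x) + len(h) - 1 = 3 + 6 - 1 = 8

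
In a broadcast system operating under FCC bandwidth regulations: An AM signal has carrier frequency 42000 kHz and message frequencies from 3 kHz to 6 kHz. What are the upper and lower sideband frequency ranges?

Upper sideband (USB) = fc + [fm_low, fm_high] = 42000 + [3, 6] = [42003, 42006] kHz
Lower sideband (LSB) = fc - [fm_high, fm_low] = 42000 - [6, 3] = [41994, 41997] kHz
Total occupied spectrum: 41994 kHz to 42006 kHz (plus carrier at 42000 kHz)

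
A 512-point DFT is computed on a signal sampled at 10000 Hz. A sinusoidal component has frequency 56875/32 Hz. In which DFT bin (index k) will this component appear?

DFT frequency resolution = f_s/N = 10000/512 = 625/32 Hz
Bin index k = f_signal / resolution = 56875/32 / 625/32 = 91
The signal frequency 56875/32 Hz falls in DFT bin k = 91.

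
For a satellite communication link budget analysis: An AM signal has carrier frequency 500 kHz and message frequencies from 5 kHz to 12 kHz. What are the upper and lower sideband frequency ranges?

Upper sideband (USB) = fc + [fm_low, fm_high] = 500 + [5, 12] = [505, 512] kHz
Lower sideband (LSB) = fc - [fm_high, fm_low] = 500 - [12, 5] = [488, 495] kHz
Total occupied spectrum: 488 kHz to 512 kHz (plus carrier at 500 kHz)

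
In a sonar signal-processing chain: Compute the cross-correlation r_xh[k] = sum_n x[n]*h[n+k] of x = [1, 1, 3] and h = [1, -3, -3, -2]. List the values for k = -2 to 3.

Both sequences indexed from 0 and zero outside their support.
Lags with overlap: k = -2 to 3.
  r_xh[-2] = x[2]*h[0] = 3
  r_xh[-1] = x[1]*h[0] + x[2]*h[1] = -8
  r_xh[0] = x[0]*h[0] + x[1]*h[1] + x[2]*h[2] = -11
  r_xh[1] = x[0]*h[1] + x[1]*h[2] + x[2]*h[3] = -12
  r_xh[2] = x[0]*h[2] + x[1]*h[3] = -5
  r_xh[3] = x[0]*h[3] = -2
r_xh = [3, -8, -11, -12, -5, -2] (for k = -2, ..., 3)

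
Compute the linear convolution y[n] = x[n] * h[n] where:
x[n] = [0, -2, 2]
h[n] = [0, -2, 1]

y[n] = sum_k x[k]*h[n-k]. Output length = len(x) + len(h) - 1 = 3 + 3 - 1 = 5.
y[0] = 0*0 = 0
y[1] = -2*0 + 0*-2 = 0
y[2] = 2*0 + -2*-2 + 0*1 = 4
y[3] = 2*-2 + -2*1 = -6
y[4] = 2*1 = 2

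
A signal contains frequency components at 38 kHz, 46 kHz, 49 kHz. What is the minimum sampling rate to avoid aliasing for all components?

The highest frequency component is f_max = 49 kHz.
Nyquist rate = 2 * f_max = 2 * 49 kHz = 98 kHz.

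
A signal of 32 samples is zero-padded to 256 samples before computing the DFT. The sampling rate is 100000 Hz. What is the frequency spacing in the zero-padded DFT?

Original DFT: N = 32, resolution = f_s/N = 100000/32 = 3125 Hz
Zero-padded DFT: N = 256, resolution = f_s/N = 100000/256 = 3125/8 Hz
Zero-padding interpolates the spectrum (finer frequency grid)
but does NOT improve the true spectral resolution (ability to resolve close frequencies).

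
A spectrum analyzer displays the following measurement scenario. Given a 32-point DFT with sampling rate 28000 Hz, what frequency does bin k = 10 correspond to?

The frequency of DFT bin k is: f_k = k * f_s / N
f_10 = 10 * 28000 / 32 = 8750 Hz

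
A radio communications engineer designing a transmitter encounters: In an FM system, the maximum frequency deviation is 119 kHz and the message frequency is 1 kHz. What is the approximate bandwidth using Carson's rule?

Carson's rule: BW = 2*(delta_f + f_m)
= 2*(119 + 1) kHz = 240 kHz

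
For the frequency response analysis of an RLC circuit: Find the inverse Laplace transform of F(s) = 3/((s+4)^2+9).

Standard pair: w/((s+a)^2+w^2) <-> e^(-at)*sin(wt)*u(t)
With a=4, w=3: f(t) = e^(-4t)*sin(3t)*u(t)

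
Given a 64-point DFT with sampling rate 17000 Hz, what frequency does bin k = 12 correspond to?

The frequency of DFT bin k is: f_k = k * f_s / N
f_12 = 12 * 17000 / 64 = 6375/2 Hz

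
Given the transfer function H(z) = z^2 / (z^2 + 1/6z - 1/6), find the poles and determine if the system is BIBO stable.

Poles are roots of the denominator: z^2 + 1/6z - 1/6 = 0.
Quadratic formula: z = [-(1/6) +/- sqrt((1/6)^2 - 4*(-1/6))] / 2
Discriminant = 1/36 + 2/3 = 25/36; sqrt = 5/6.
z = (-1/6 +/- 5/6) / 2 => z = 1/3 or z = -1/2.
|p1| = 1/2, |p2| = 1/3.
For BIBO stability, all poles must lie inside the unit circle (|p| < 1).
System is STABLE since both |p| < 1.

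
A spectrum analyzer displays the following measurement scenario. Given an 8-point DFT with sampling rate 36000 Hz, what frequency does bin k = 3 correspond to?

The frequency of DFT bin k is: f_k = k * f_s / N
f_3 = 3 * 36000 / 8 = 13500 Hz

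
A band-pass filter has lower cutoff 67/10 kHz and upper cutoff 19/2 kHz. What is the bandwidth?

Bandwidth = f_high - f_low
= 19/2 kHz - 67/10 kHz = 14/5 kHz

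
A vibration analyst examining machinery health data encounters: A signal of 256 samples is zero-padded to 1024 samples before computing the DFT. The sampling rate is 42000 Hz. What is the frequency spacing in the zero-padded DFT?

Original DFT: N = 256, resolution = f_s/N = 42000/256 = 2625/16 Hz
Zero-padded DFT: N = 1024, resolution = f_s/N = 42000/1024 = 2625/64 Hz
Zero-padding interpolates the spectrum (finer frequency grid)
but does NOT improve the true spectral resolution (ability to resolve close frequencies).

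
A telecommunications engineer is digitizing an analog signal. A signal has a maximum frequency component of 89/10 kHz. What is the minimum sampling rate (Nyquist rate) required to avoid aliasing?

By the Nyquist-Shannon sampling theorem,
the minimum sampling rate (Nyquist rate) must be at least 2 * f_max.
Nyquist rate = 2 * 89/10 kHz = 89/5 kHz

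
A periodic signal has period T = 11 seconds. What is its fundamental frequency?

The fundamental frequency is the reciprocal of the period.
f = 1/T = 1/(11) = 1/11 Hz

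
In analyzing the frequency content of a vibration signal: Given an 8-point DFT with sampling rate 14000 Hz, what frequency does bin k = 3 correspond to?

The frequency of DFT bin k is: f_k = k * f_s / N
f_3 = 3 * 14000 / 8 = 5250 Hz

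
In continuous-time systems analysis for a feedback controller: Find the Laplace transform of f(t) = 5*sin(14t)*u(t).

Standard pair: sin(wt)*u(t) <-> w/(s^2+w^2)
With w = 14: L{5*sin(14t)*u(t)} = 70/(s^2+196)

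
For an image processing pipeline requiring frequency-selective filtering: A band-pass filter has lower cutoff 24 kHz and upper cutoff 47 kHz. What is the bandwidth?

Bandwidth = f_high - f_low
= 47 kHz - 24 kHz = 23 kHz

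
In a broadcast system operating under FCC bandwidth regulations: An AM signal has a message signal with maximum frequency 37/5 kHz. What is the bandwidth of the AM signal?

In AM (double-sideband), the bandwidth is twice the message frequency.
BW = 2 * f_m = 2 * 37/5 kHz = 74/5 kHz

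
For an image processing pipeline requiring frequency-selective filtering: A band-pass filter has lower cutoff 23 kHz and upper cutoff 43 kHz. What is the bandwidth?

Bandwidth = f_high - f_low
= 43 kHz - 23 kHz = 20 kHz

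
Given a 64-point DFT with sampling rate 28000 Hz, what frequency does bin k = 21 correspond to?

The frequency of DFT bin k is: f_k = k * f_s / N
f_21 = 21 * 28000 / 64 = 18375/2 Hz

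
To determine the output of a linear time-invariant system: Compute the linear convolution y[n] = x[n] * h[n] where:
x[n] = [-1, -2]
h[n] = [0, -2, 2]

y[n] = sum_k x[k]*h[n-k]. Output length = len(x) + len(h) - 1 = 2 + 3 - 1 = 4.
y[0] = -1*0 = 0
y[1] = -2*0 + -1*-2 = 2
y[2] = -2*-2 + -1*2 = 2
y[3] = -2*2 = -4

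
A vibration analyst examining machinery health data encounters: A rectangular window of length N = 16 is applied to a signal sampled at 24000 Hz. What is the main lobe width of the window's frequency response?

For a rectangular window of length N,
the main lobe width in frequency is 2*f_s/N.
= 2*24000/16 = 3000 Hz
This determines the minimum frequency separation for resolving two sinusoids.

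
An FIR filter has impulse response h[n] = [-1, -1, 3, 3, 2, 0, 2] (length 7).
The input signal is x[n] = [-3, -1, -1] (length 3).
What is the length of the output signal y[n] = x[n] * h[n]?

For linear convolution, the output length is:
len(y) = len(x) + len(h) - 1 = 3 + 7 - 1 = 9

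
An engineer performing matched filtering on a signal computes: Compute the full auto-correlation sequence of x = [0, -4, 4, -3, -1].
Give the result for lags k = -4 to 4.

r_xx[k] = sum_m x[m]*x[m+k], indexed from 0, for k = -4 to 4:
  r_xx[-4] = x[4]*x[0] = 0
  r_xx[-3] = x[3]*x[0] + x[4]*x[1] = 4
  r_xx[-2] = x[2]*x[0] + x[3]*x[1] + x[4]*x[2] = 8
  r_xx[-1] = x[1]*x[0] + x[2]*x[1] + x[3]*x[2] + x[4]*x[3] = -25
  r_xx[0] = x[0]*x[0] + x[1]*x[1] + x[2]*x[2] + x[3]*x[3] + x[4]*x[4] = 42
  r_xx[1] = x[0]*x[1] + x[1]*x[2] + x[2]*x[3] + x[3]*x[4] = -25
  r_xx[2] = x[0]*x[2] + x[1]*x[3] + x[2]*x[4] = 8
  r_xx[3] = x[0]*x[3] + x[1]*x[4] = 4
  r_xx[4] = x[0]*x[4] = 0
r_xx = [0, 4, 8, -25, 42, -25, 8, 4, 0]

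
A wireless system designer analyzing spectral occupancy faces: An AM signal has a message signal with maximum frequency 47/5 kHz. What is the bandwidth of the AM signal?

In AM (double-sideband), the bandwidth is twice the message frequency.
BW = 2 * f_m = 2 * 47/5 kHz = 94/5 kHz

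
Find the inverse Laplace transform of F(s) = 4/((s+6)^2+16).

Standard pair: w/((s+a)^2+w^2) <-> e^(-at)*sin(wt)*u(t)
With a=6, w=4: f(t) = e^(-6t)*sin(4t)*u(t)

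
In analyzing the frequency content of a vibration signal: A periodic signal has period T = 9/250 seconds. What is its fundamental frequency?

The fundamental frequency is the reciprocal of the period.
f = 1/T = 1/(9/250) = 250/9 Hz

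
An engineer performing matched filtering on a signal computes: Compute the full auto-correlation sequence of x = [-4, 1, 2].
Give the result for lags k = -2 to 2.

r_xx[k] = sum_m x[m]*x[m+k], indexed from 0, for k = -2 to 2:
  r_xx[-2] = x[2]*x[0] = -8
  r_xx[-1] = x[1]*x[0] + x[2]*x[1] = -2
  r_xx[0] = x[0]*x[0] + x[1]*x[1] + x[2]*x[2] = 21
  r_xx[1] = x[0]*x[1] + x[1]*x[2] = -2
  r_xx[2] = x[0]*x[2] = -8
r_xx = [-8, -2, 21, -2, -8]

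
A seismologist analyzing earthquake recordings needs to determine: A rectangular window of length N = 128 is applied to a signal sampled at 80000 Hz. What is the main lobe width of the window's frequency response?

For a rectangular window of length N,
the main lobe width in frequency is 2*f_s/N.
= 2*80000/128 = 1250 Hz
This determines the minimum frequency separation for resolving two sinusoids.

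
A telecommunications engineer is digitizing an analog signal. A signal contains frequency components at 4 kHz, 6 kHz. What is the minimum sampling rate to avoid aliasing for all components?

The highest frequency component is f_max = 6 kHz.
Nyquist rate = 2 * f_max = 2 * 6 kHz = 12 kHz.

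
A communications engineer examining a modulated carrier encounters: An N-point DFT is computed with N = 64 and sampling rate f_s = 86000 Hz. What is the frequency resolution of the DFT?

DFT frequency resolution = f_s / N
= 86000 / 64 = 5375/4 Hz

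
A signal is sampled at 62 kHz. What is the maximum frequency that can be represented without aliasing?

The maximum frequency that can be represented without aliasing
is the Nyquist frequency: f_max = f_s / 2 = 62 kHz / 2 = 31 kHz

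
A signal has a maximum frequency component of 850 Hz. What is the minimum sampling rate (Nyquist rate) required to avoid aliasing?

By the Nyquist-Shannon sampling theorem,
the minimum sampling rate (Nyquist rate) must be at least 2 * f_max.
Nyquist rate = 2 * 850 Hz = 1700 Hz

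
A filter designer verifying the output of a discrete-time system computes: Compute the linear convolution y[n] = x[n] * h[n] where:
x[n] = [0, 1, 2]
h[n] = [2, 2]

y[n] = sum_k x[k]*h[n-k]. Output length = len(x) + len(h) - 1 = 3 + 2 - 1 = 4.
y[0] = 0*2 = 0
y[1] = 1*2 + 0*2 = 2
y[2] = 2*2 + 1*2 = 6
y[3] = 2*2 = 4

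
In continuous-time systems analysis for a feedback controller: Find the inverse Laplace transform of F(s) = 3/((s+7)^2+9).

Standard pair: w/((s+a)^2+w^2) <-> e^(-at)*sin(wt)*u(t)
With a=7, w=3: f(t) = e^(-7t)*sin(3t)*u(t)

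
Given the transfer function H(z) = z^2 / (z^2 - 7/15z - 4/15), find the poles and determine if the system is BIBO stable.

Poles are roots of the denominator: z^2 - 7/15z - 4/15 = 0.
Quadratic formula: z = [-(-7/15) +/- sqrt((-7/15)^2 - 4*(-4/15))] / 2
Discriminant = 49/225 + 16/15 = 289/225; sqrt = 17/15.
z = (7/15 +/- 17/15) / 2 => z = 4/5 or z = -1/3.
|p1| = 4/5, |p2| = 1/3.
For BIBO stability, all poles must lie inside the unit circle (|p| < 1).
System is STABLE since both |p| < 1.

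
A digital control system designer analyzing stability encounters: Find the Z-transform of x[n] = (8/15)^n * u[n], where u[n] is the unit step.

The Z-transform of a^n * u[n] is z/(z-a) for |z| > |a|.
Here a = 8/15, so X(z) = z/(z - (8/15)) = 15z/(15z - 8)
ROC: |z| > 8/15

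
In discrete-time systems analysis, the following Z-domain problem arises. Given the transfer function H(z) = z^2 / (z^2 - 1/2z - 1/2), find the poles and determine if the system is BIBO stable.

Poles are roots of the denominator: z^2 - 1/2z - 1/2 = 0.
Quadratic formula: z = [-(-1/2) +/- sqrt((-1/2)^2 - 4*(-1/2))] / 2
Discriminant = 1/4 + 2 = 9/4; sqrt = 3/2.
z = (1/2 +/- 3/2) / 2 => z = 1 or z = -1/2.
|p1| = 1, |p2| = 1/2.
For BIBO stability, all poles must lie inside the unit circle (|p| < 1).
System is UNSTABLE since at least one |p| >= 1.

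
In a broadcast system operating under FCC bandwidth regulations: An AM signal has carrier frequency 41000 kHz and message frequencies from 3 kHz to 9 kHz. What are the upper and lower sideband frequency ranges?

Upper sideband (USB) = fc + [fm_low, fm_high] = 41000 + [3, 9] = [41003, 41009] kHz
Lower sideband (LSB) = fc - [fm_high, fm_low] = 41000 - [9, 3] = [40991, 40997] kHz
Total occupied spectrum: 40991 kHz to 41009 kHz (plus carrier at 41000 kHz)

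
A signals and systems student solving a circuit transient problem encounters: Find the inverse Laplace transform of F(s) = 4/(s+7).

Standard pair: k/(s+a) <-> k*e^(-at)*u(t)
With k=4, a=7: f(t) = 4*e^(-7t)*u(t)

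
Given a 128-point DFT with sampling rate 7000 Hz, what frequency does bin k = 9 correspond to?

The frequency of DFT bin k is: f_k = k * f_s / N
f_9 = 9 * 7000 / 128 = 7875/16 Hz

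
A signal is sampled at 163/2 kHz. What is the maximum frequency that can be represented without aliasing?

The maximum frequency that can be represented without aliasing
is the Nyquist frequency: f_max = f_s / 2 = 163/2 kHz / 2 = 163/4 kHz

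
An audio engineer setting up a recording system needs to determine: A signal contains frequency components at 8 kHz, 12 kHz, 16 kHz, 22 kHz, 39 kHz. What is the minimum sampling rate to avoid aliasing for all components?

The highest frequency component is f_max = 39 kHz.
Nyquist rate = 2 * f_max = 2 * 39 kHz = 78 kHz.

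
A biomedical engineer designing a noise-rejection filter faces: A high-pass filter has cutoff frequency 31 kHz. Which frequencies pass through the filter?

A high-pass filter passes all frequencies above the cutoff frequency 31 kHz and attenuates lower frequencies.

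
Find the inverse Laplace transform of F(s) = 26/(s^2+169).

Standard pair: w/(s^2+w^2) <-> sin(wt)*u(t)
Recognize w^2 = 169, so w = 13; numerator 26 = 2*13.
f(t) = 2*sin(13t)*u(t)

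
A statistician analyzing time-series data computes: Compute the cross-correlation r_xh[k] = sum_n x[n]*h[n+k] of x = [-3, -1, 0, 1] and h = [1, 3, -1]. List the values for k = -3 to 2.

Both sequences indexed from 0 and zero outside their support.
Lags with overlap: k = -3 to 2.
  r_xh[-3] = x[3]*h[0] = 1
  r_xh[-2] = x[2]*h[0] + x[3]*h[1] = 3
  r_xh[-1] = x[1]*h[0] + x[2]*h[1] + x[3]*h[2] = -2
  r_xh[0] = x[0]*h[0] + x[1]*h[1] + x[2]*h[2] = -6
  r_xh[1] = x[0]*h[1] + x[1]*h[2] = -8
  r_xh[2] = x[0]*h[2] = 3
r_xh = [1, 3, -2, -6, -8, 3] (for k = -3, ..., 2)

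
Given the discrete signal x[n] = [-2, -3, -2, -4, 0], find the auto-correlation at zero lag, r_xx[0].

The auto-correlation at zero lag r_xx[0] equals the signal energy.
r_xx[0] = sum of x[n]^2 = (-2)^2 + (-3)^2 + (-2)^2 + (-4)^2 + 0^2
= 4 + 9 + 4 + 16 + 0 = 33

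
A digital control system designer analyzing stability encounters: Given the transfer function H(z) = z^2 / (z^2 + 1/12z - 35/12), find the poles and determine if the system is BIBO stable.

Poles are roots of the denominator: z^2 + 1/12z - 35/12 = 0.
Quadratic formula: z = [-(1/12) +/- sqrt((1/12)^2 - 4*(-35/12))] / 2
Discriminant = 1/144 + 35/3 = 1681/144; sqrt = 41/12.
z = (-1/12 +/- 41/12) / 2 => z = 5/3 or z = -7/4.
|p1| = 7/4, |p2| = 5/3.
For BIBO stability, all poles must lie inside the unit circle (|p| < 1).
System is UNSTABLE since at least one |p| >= 1.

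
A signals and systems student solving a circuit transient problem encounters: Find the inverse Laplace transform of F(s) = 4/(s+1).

Standard pair: k/(s+a) <-> k*e^(-at)*u(t)
With k=4, a=1: f(t) = 4*e^(-t)*u(t)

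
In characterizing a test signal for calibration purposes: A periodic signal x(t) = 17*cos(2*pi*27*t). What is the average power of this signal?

Average power of A*cos(wt) is A^2/2.
P = 17^2 / 2 = 289/2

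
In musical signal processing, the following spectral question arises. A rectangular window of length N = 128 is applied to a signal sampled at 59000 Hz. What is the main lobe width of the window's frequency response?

For a rectangular window of length N,
the main lobe width in frequency is 2*f_s/N.
= 2*59000/128 = 7375/8 Hz
This determines the minimum frequency separation for resolving two sinusoids.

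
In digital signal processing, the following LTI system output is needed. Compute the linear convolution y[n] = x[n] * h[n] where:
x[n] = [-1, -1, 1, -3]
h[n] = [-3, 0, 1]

y[n] = sum_k x[k]*h[n-k]. Output length = len(x) + len(h) - 1 = 4 + 3 - 1 = 6.
y[0] = -1*-3 = 3
y[1] = -1*-3 + -1*0 = 3
y[2] = 1*-3 + -1*0 + -1*1 = -4
y[3] = -3*-3 + 1*0 + -1*1 = 8
y[4] = -3*0 + 1*1 = 1
y[5] = -3*1 = -3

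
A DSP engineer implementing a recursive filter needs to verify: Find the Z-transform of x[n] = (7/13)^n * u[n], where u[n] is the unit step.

The Z-transform of a^n * u[n] is z/(z-a) for |z| > |a|.
Here a = 7/13, so X(z) = z/(z - (7/13)) = 13z/(13z - 7)
ROC: |z| > 7/13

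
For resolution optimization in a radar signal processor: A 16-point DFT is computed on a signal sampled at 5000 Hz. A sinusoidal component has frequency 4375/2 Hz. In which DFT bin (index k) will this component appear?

DFT frequency resolution = f_s/N = 5000/16 = 625/2 Hz
Bin index k = f_signal / resolution = 4375/2 / 625/2 = 7
The signal frequency 4375/2 Hz falls in DFT bin k = 7.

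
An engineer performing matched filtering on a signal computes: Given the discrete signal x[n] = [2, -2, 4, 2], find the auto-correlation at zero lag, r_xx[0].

The auto-correlation at zero lag r_xx[0] equals the signal energy.
r_xx[0] = sum of x[n]^2 = 2^2 + (-2)^2 + 4^2 + 2^2
= 4 + 4 + 16 + 4 = 28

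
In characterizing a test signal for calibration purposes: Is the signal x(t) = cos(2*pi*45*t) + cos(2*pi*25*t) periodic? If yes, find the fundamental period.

f1 = 45 Hz, f2 = 25 Hz
Period T1 = 1/45, T2 = 1/25
Ratio T1/T2 = 25/45, which is rational.
The signal is periodic with fundamental period T = 1/GCD(45,25) = 1/5 s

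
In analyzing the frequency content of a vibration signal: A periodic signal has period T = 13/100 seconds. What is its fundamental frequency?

The fundamental frequency is the reciprocal of the period.
f = 1/T = 1/(13/100) = 100/13 Hz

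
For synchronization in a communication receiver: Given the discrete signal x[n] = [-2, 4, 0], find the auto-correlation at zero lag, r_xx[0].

The auto-correlation at zero lag r_xx[0] equals the signal energy.
r_xx[0] = sum of x[n]^2 = (-2)^2 + 4^2 + 0^2
= 4 + 16 + 0 = 20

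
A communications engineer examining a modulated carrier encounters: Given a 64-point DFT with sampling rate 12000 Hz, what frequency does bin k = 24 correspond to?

The frequency of DFT bin k is: f_k = k * f_s / N
f_24 = 24 * 12000 / 64 = 4500 Hz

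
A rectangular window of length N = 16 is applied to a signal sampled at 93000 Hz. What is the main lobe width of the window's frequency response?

For a rectangular window of length N,
the main lobe width in frequency is 2*f_s/N.
= 2*93000/16 = 11625 Hz
This determines the minimum frequency separation for resolving two sinusoids.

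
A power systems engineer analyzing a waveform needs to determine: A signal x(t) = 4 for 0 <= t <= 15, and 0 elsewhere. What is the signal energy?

Energy = integral of |x(t)|^2 dt over the signal duration
= 4^2 * 15 = 16 * 15 = 240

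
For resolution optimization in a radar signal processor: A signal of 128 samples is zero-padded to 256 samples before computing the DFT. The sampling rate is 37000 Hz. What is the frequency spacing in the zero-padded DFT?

Original DFT: N = 128, resolution = f_s/N = 37000/128 = 4625/16 Hz
Zero-padded DFT: N = 256, resolution = f_s/N = 37000/256 = 4625/32 Hz
Zero-padding interpolates the spectrum (finer frequency grid)
but does NOT improve the true spectral resolution (ability to resolve close frequencies).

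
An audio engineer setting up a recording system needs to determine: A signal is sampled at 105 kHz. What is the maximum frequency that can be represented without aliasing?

The maximum frequency that can be represented without aliasing
is the Nyquist frequency: f_max = f_s / 2 = 105 kHz / 2 = 105/2 kHz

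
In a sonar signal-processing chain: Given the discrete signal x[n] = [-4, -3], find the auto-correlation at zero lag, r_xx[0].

The auto-correlation at zero lag r_xx[0] equals the signal energy.
r_xx[0] = sum of x[n]^2 = (-4)^2 + (-3)^2
= 16 + 9 = 25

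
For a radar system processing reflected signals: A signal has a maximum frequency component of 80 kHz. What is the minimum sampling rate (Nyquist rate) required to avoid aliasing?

By the Nyquist-Shannon sampling theorem,
the minimum sampling rate (Nyquist rate) must be at least 2 * f_max.
Nyquist rate = 2 * 80 kHz = 160 kHz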